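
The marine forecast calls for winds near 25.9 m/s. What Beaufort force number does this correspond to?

25.9 m/s lies in the Beaufort 10 band (storm, 24.5–28.4 m/s).

Beaufort force 10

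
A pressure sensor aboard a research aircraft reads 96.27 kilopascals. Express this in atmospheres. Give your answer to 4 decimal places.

0.9501 atm

1 kPa = 0.00986923 atm, so 96.27 × 0.00986923 = 0.9501 atm.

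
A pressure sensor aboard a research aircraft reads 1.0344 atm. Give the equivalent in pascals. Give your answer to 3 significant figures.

105000 Pa

1 atm = 101325 Pa, so 1.0344 × 101325 = 105000 Pa.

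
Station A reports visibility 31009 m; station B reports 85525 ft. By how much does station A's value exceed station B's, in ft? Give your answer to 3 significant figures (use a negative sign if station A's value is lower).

16200 ft

station A: 31009 m = 101735.56 ft.
Difference: 101735.56 − 85525.00 = 16200 ft.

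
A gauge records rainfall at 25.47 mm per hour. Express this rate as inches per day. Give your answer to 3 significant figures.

24.1 in/day

25.47 mm/hour × 0.0393701 in/mm × 24 hour/day = 24.1 in/day.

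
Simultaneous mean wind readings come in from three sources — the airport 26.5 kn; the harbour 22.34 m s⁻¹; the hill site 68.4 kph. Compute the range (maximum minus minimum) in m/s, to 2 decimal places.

the airport: 26.5 kt = 13.6328 m/s.
the hill site: 68.4 km/h = 19.0000 m/s.
Spread: 22.3400 − 13.6328 = 8.71 m/s.

8.71 m/s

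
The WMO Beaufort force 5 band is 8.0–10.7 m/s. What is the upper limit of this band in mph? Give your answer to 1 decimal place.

8.0–10.7 m/s × 2.237 = 17.9–23.9 mph.

23.9 mph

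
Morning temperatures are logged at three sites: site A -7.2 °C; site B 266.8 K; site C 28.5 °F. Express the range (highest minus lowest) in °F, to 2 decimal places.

9.46 °F

site B: 266.8 K = -6.350 °C.
site C: 28.5 °F = -1.944 °C.
Spread: (-1.944) − (-7.200) = 5.256 °C = 9.46 °F.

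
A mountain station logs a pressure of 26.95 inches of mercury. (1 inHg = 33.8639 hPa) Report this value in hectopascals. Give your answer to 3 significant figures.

913 hPa

1 inHg = 33.8639 hPa, so 26.95 × 33.8639 = 913 hPa.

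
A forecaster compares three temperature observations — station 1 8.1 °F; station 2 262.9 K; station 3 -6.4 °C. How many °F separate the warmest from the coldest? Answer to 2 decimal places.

station 1: 8.1 °F = -13.278 °C.
station 2: 262.9 K = -10.250 °C.
Spread: (-6.400) − (-13.278) = 6.878 °C = 12.38 °F.

12.38 °F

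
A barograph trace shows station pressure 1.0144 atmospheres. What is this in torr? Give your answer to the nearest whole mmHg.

1 atm = 760 mmHg, so 1.0144 × 760 = 771 mmHg.

771 mmHg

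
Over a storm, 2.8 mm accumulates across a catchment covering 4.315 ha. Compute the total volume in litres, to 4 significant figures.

120800 litres

Area: 4.315 ha = 43150 m².
1 mm over 1 m² is 1 L, so volume = 2.8 × 43150 = 120820 L ≈ 120800 L.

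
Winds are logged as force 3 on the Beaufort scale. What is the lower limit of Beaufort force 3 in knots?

7 kt

Beaufort 3 (gentle breeze) spans 7–10 knots.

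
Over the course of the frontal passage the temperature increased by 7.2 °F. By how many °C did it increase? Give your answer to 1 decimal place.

For a temperature change the 32° offset cancels: Δ°C = 7.2 × 0.5556 = 4.0 °C.

4.0 °C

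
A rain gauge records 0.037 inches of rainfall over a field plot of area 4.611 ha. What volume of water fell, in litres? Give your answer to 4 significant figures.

Depth: 0.037 in × 25.4 = 0.9398 mm.
Area: 4.611 ha = 46110 m².
1 mm over 1 m² is 1 L, so volume = 0.9398 × 46110 = 43334.178 L ≈ 43330 L.

43330 litres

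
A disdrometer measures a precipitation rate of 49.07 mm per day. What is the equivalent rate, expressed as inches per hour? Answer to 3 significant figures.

49.07 mm/day × 0.0393701 in/mm × 0.0416667 day/hour = 0.0805 in/hour.

0.0805 in/hour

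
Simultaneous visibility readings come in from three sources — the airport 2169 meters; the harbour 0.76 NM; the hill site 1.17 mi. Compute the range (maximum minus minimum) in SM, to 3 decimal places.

the airport: 2169 m = 1.34775 SM.
the harbour: 0.76 nmi = 0.87459 SM.
Spread: 1.34775 − 0.87459 = 0.473 SM.

0.473 SM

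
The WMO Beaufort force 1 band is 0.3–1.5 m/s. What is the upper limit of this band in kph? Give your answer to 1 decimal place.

5.4 km/h

0.3–1.5 m/s × 3.6 = 1.1–5.4 km/h.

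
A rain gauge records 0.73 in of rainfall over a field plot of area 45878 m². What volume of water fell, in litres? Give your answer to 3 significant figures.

Depth: 0.73 in × 25.4 = 18.542 mm.
1 mm over 1 m² is 1 L, so volume = 18.542 × 45878 = 850669.88 L ≈ 851000 L.

851000 litres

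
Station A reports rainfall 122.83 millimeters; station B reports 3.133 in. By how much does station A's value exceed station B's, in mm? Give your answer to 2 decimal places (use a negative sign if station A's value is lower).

station B: 3.133 in = 79.5782 mm.
Difference: 122.8300 − 79.5782 = 43.25 mm.

43.25 mm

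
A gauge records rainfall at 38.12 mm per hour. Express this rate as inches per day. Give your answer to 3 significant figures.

36.0 in/day

38.12 mm/hour × 0.0393701 in/mm × 24 hour/day = 36.0 in/day.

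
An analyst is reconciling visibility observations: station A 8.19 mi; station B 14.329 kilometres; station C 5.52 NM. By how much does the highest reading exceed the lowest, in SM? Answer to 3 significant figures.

2.55 SM

station B: 14.329 km = 8.9036 SM.
station C: 5.52 nmi = 6.3523 SM.
Spread: 8.9036 − 6.3523 = 2.55 SM.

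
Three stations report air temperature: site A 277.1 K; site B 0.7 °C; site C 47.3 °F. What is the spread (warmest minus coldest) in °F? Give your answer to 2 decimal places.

site A: 277.1 K = 3.950 °C.
site C: 47.3 °F = 8.500 °C.
Spread: 8.500 − 0.700 = 7.800 °C = 14.04 °F.

14.04 °F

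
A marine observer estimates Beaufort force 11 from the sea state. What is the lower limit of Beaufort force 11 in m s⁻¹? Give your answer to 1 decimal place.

28.5 m/s

Beaufort 11 (violent storm) spans 28.5–32.6 m/s.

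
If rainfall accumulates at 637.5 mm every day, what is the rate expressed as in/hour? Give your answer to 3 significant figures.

1.05 in/hour

637.5 mm/day × 0.0393701 in/mm × 0.0416667 day/hour = 1.05 in/hour.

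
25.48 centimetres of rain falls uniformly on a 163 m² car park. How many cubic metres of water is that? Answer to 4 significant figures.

Depth: 25.48 cm × 10 = 254.8 mm.
1 mm over 1 m² is 1 L, so volume = 254.8 × 163 = 41532.4 L = 41.53 m³.

41.53 cubic metres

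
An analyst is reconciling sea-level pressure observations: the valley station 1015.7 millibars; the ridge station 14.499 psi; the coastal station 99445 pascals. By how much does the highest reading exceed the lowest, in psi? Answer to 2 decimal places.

0.31 psi

the valley station: 1015.7 mb = 14.7315 psi.
the coastal station: 99445 Pa = 14.4233 psi.
Spread: 14.7315 − 14.4233 = 0.31 psi.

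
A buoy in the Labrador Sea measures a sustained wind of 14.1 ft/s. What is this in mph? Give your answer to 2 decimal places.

9.61 mph

1 ft/s = 0.681818 mph, so 14.1 × 0.681818 = 9.61 mph.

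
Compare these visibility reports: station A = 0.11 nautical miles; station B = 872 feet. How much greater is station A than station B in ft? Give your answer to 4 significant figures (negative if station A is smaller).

-203.6 ft

station A: 0.11 nmi = 668.373 ft.
Difference: 668.373 − 872.000 = -203.6 ft.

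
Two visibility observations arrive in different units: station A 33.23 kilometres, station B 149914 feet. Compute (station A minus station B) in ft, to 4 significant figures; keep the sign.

station A: 33.23 km = 109022.31 ft.
Difference: 109022.31 − 149914.00 = -40890 ft.

-40890 ft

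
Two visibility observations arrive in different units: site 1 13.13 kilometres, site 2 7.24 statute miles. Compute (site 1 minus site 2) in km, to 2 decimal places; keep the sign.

site 2: 7.24 SM = 11.6517 km.
Difference: 13.1300 − 11.6517 = 1.48 km.

1.48 km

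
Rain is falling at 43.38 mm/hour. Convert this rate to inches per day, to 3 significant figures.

41.0 in/day

43.38 mm/hour × 0.0393701 in/mm × 24 hour/day = 41.0 in/day.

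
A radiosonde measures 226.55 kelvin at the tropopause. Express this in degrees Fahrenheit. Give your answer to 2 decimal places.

-51.88 °F

First to °C: -46.60 °C.
Then to °F: -51.88 °F.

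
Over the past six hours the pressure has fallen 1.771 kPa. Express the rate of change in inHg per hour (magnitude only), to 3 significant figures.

0.0872 inHg per hour

1.771 kPa / 6 h × 0.2953 inHg/kPa = 0.0872 inHg/h.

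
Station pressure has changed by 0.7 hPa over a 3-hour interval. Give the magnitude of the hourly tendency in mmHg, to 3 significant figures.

0.175 mmHg per hour

0.7 hPa / 3 h × 0.750062 mmHg/hPa = 0.175 mmHg/h.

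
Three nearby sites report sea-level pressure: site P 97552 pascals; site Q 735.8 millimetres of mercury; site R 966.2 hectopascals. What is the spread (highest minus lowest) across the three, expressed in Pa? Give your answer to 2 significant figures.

1500 Pa

site Q: 735.8 mmHg = 98098.61 Pa.
site R: 966.2 hPa = 96620.00 Pa.
Spread: 98098.61 − 96620.00 = 1500 Pa.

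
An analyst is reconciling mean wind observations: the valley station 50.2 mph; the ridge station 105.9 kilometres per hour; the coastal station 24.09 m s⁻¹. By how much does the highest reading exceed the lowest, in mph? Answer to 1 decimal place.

the ridge station: 105.9 km/h = 65.803 mph.
the coastal station: 24.09 m/s = 53.888 mph.
Spread: 65.803 − 50.200 = 15.6 mph.

15.6 mph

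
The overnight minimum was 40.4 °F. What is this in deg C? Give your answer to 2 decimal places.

4.67 °C

°C = (°F − 32) × 5/9 = (40.4 − 32) / 1.8 = 4.67 °C.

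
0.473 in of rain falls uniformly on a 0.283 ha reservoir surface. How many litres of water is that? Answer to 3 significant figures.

Depth: 0.473 in × 25.4 = 12.0142 mm.
Area: 0.283 ha = 2830 m².
1 mm over 1 m² is 1 L, so volume = 12.0142 × 2830 = 34000.186 L ≈ 34000 L.

34000 litres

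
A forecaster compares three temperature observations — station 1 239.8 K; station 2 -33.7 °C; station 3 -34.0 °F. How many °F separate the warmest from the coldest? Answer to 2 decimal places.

5.97 °F

station 1: 239.8 K = -33.350 °C.
station 3: -34.0 °F = -36.667 °C.
Spread: (-33.350) − (-36.667) = 3.317 °C = 5.97 °F.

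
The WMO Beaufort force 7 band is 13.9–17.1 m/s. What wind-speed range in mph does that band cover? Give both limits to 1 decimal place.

31.1 to 38.3 mph

13.9–17.1 m/s × 2.237 = 31.1–38.3 mph.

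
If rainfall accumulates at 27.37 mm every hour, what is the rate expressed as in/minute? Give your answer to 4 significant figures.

27.37 mm/hour × 0.0393701 in/mm × 0.0166667 hour/minute = 0.01796 in/minute.

0.01796 in/minute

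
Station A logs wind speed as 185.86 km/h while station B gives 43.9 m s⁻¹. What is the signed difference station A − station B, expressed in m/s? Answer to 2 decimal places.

7.73 m/s

station A: 185.86 km/h = 51.6278 m/s.
Difference: 51.6278 − 43.9000 = 7.73 m/s.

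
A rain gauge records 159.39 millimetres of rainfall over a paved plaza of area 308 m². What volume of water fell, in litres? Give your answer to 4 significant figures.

49090 litres

1 mm over 1 m² is 1 L, so volume = 159.39 × 308 = 49092.12 L ≈ 49090 L.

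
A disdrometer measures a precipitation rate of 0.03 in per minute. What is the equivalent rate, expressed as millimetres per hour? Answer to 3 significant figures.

45.7 mm/hour

0.03 in/minute × 25.4 mm/in × 60 minute/hour = 45.7 mm/hour.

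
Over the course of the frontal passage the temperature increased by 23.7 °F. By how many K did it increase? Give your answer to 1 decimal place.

For a temperature change the 32° offset cancels: ΔK = 23.7 × 0.5556 = 13.2 K.

13.2 K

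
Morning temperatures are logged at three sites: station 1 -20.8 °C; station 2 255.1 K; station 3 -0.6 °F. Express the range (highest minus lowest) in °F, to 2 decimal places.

station 2: 255.1 K = -18.050 °C.
station 3: -0.6 °F = -18.111 °C.
Spread: (-18.050) − (-20.800) = 2.750 °C = 4.95 °F.

4.95 °F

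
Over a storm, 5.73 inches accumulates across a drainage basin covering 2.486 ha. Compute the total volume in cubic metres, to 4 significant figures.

3618 cubic metres

Depth: 5.73 in × 25.4 = 145.542 mm.
Area: 2.486 ha = 24860 m².
1 mm over 1 m² is 1 L, so volume = 145.542 × 24860 = 3618174.1 L = 3618 m³.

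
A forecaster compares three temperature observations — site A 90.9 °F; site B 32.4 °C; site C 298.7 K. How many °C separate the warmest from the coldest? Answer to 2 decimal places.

site A: 90.9 °F = 32.722 °C.
site C: 298.7 K = 25.550 °C.
Spread: 32.722 − 25.550 = 7.172 °C.

7.17 °C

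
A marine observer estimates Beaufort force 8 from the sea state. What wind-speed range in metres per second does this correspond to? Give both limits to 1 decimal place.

Beaufort 8 (gale) spans 17.2–20.7 m/s.

17.2 to 20.7 m/s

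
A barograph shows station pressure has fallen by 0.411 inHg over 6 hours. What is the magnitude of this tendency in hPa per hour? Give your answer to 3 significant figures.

0.411 inHg / 6 h × 33.8639 hPa/inHg = 2.32 hPa/h.

2.32 hPa per hour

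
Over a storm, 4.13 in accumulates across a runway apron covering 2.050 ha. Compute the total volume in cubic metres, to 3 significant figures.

2150 cubic metres

Depth: 4.13 in × 25.4 = 104.902 mm.
Area: 2.050 ha = 20500 m².
1 mm over 1 m² is 1 L, so volume = 104.902 × 20500 = 2150491 L = 2150 m³.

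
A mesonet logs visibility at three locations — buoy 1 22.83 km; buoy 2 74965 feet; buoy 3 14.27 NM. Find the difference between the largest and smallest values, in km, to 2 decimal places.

buoy 2: 74965 ft = 22.8493 km.
buoy 3: 14.27 nmi = 26.4280 km.
Spread: 26.4280 − 22.8300 = 3.60 km.

3.60 km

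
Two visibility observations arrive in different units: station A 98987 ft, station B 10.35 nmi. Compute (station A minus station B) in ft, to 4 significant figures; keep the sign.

36100 ft

station B: 10.35 nmi = 62887.80 ft.
Difference: 98987.00 − 62887.80 = 36100 ft.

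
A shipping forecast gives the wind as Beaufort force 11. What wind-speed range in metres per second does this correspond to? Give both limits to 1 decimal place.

28.5 to 32.6 m/s

Beaufort 11 (violent storm) spans 28.5–32.6 m/s.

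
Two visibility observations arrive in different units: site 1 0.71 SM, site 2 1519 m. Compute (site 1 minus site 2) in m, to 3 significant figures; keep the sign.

-376 m

site 1: 0.71 SM = 1142.63 m.
Difference: 1142.63 − 1519.00 = -376 m.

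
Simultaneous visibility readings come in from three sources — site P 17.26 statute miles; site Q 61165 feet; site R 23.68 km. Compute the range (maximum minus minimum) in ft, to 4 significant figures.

site P: 17.26 SM = 91132.80 ft.
site R: 23.68 km = 77690.29 ft.
Spread: 91132.80 − 61165.00 = 29970 ft.

29970 ft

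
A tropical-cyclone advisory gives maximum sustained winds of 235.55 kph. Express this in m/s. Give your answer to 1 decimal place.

65.4 m/s

1 km/h = 0.277778 m/s, so 235.55 × 0.277778 = 65.4 m/s.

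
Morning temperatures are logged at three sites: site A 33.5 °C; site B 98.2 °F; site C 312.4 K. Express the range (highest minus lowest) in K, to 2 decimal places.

5.75 K

site B: 98.2 °F = 36.778 °C.
site C: 312.4 K = 39.250 °C.
Spread: 39.250 − 33.500 = 5.750 °C.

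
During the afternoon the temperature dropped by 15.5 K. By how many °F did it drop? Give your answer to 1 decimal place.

A change of 1 °C equals a change of 1.8 °F: Δ°F = 15.5 × 1.8 = 27.9 °F.

27.9 °F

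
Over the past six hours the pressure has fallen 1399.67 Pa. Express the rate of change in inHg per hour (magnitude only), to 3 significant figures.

1399.67 Pa / 6 h × 0.0002953 inHg/Pa = 0.0689 inHg/h.

0.0689 inHg per hour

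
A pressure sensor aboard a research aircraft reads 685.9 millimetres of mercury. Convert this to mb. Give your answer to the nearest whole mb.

914 mb

1 mmHg = 1.33322 mb, so 685.9 × 1.33322 = 914 mb.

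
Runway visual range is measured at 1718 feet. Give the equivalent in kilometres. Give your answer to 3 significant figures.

0.524 km

1 ft = 0.0003048 km, so 1718 × 0.0003048 = 0.524 km.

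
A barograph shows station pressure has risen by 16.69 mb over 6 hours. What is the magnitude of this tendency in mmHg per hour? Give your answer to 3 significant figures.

16.69 mb / 6 h × 0.750062 mmHg/mb = 2.09 mmHg/h.

2.09 mmHg per hour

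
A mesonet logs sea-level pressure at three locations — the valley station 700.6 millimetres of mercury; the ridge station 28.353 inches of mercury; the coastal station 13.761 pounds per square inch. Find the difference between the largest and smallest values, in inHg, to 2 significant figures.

0.77 inHg

the valley station: 700.6 mmHg = 27.5827 inHg.
the coastal station: 13.761 psi = 28.0177 inHg.
Spread: 28.3530 − 27.5827 = 0.77 inHg.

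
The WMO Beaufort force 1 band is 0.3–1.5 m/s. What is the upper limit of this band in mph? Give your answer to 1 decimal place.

3.4 mph

0.3–1.5 m/s × 2.237 = 0.7–3.4 mph.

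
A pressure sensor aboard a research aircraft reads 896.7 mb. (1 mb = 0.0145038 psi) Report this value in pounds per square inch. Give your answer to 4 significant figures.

1 mb = 0.0145038 psi, so 896.7 × 0.0145038 = 13.01 psi.

13.01 psi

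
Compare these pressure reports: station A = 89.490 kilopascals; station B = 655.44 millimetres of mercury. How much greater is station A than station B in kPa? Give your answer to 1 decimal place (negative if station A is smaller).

2.1 kPa

station B: 655.44 mmHg = 87.385 kPa.
Difference: 89.490 − 87.385 = 2.1 kPa.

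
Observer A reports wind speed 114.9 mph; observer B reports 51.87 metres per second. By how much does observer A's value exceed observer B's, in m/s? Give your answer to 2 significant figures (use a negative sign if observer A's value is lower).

observer A: 114.9 mph = 51.3649 m/s.
Difference: 51.3649 − 51.8700 = -0.51 m/s.

-0.51 m/s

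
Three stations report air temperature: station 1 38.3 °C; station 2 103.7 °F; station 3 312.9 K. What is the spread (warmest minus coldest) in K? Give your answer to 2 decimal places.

1.53 K

station 2: 103.7 °F = 39.833 °C.
station 3: 312.9 K = 39.750 °C.
Spread: 39.833 − 38.300 = 1.533 °C.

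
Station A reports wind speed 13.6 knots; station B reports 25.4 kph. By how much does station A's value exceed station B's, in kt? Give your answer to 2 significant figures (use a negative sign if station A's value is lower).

-0.11 kt

station B: 25.4 km/h = 13.7149 kt.
Difference: 13.6000 − 13.7149 = -0.11 kt.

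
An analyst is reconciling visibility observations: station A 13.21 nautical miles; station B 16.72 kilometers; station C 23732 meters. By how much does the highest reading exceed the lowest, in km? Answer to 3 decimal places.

station A: 13.21 nmi = 24.46492 km.
station C: 23732 m = 23.73200 km.
Spread: 24.46492 − 16.72000 = 7.745 km.

7.745 km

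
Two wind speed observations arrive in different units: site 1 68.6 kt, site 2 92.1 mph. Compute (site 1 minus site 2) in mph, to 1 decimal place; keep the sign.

-13.2 mph

site 1: 68.6 kt = 78.943 mph.
Difference: 78.943 − 92.100 = -13.2 mph.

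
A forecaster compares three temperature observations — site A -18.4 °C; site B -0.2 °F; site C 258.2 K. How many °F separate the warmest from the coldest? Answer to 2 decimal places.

site B: -0.2 °F = -17.889 °C.
site C: 258.2 K = -14.950 °C.
Spread: (-14.950) − (-18.400) = 3.450 °C = 6.21 °F.

6.21 °F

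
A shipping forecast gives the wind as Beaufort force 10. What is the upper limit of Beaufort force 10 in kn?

55 kt

Beaufort 10 (storm) spans 48–55 knots.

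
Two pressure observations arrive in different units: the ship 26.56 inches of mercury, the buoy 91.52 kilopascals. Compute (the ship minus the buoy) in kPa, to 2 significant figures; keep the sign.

the ship: 26.56 inHg = 89.942 kPa.
Difference: 89.942 − 91.520 = -1.6 kPa.

-1.6 kPa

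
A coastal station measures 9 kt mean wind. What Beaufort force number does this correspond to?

9 kt lies in the Beaufort 3 band (gentle breeze, 7–10 kt).

Beaufort force 3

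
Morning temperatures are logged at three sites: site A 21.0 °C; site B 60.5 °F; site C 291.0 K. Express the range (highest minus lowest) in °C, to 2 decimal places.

5.17 °C

site B: 60.5 °F = 15.833 °C.
site C: 291.0 K = 17.850 °C.
Spread: 21.000 − 15.833 = 5.167 °C.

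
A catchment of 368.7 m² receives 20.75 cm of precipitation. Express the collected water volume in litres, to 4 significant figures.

Depth: 20.75 cm × 10 = 207.5 mm.
1 mm over 1 m² is 1 L, so volume = 207.5 × 368.7 = 76505.25 L ≈ 76510 L.

76510 litres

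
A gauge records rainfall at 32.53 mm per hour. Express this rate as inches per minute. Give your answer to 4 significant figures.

32.53 mm/hour × 0.0393701 in/mm × 0.0166667 hour/minute = 0.02135 in/minute.

0.02135 in/minute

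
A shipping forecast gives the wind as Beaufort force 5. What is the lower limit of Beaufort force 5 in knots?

Beaufort 5 (fresh breeze) spans 17–21 knots.

17 kt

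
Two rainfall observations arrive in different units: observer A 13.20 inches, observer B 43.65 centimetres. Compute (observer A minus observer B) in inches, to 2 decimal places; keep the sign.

observer B: 43.65 cm = 17.18504 in.
Difference: 13.20000 − 17.18504 = -3.99 in.

-3.99 in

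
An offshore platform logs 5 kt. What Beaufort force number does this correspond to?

5 kt lies in the Beaufort 2 band (light breeze, 4–6 kt).

Beaufort force 2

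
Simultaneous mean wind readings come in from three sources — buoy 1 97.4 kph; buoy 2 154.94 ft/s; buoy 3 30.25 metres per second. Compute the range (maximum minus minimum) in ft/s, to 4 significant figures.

66.18 ft/s

buoy 1: 97.4 km/h = 88.7649 ft/s.
buoy 3: 30.25 m/s = 99.2454 ft/s.
Spread: 154.9400 − 88.7649 = 66.18 ft/s.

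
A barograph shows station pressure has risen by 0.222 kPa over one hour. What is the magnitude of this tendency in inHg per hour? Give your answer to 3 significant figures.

0.222 kPa / 1 h × 0.2953 inHg/kPa = 0.0656 inHg/h.

0.0656 inHg per hour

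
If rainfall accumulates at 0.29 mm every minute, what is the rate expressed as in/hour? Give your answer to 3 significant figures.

0.685 in/hour

0.29 mm/minute × 0.0393701 in/mm × 60 minute/hour = 0.685 in/hour.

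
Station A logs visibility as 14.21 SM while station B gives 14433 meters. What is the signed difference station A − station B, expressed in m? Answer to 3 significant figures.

station A: 14.21 SM = 22868.78 m.
Difference: 22868.78 − 14433.00 = 8440 m.

8440 m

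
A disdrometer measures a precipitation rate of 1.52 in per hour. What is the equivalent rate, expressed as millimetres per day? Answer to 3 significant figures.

927 mm/day

1.52 in/hour × 25.4 mm/in × 24 hour/day = 927 mm/day.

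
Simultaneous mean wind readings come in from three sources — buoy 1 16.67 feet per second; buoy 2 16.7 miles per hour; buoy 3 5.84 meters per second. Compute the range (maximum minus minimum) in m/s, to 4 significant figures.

buoy 1: 16.67 ft/s = 5.08102 m/s.
buoy 2: 16.7 mph = 7.46557 m/s.
Spread: 7.46557 − 5.08102 = 2.385 m/s.

2.385 m/s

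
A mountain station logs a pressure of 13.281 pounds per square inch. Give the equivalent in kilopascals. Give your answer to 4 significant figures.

1 psi = 6.89476 kPa, so 13.281 × 6.89476 = 91.57 kPa.

91.57 kPa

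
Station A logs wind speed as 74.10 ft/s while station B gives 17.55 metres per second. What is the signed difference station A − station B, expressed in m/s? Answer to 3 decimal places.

station A: 74.10 ft/s = 22.58568 m/s.
Difference: 22.58568 − 17.55000 = 5.036 m/s.

5.036 m/s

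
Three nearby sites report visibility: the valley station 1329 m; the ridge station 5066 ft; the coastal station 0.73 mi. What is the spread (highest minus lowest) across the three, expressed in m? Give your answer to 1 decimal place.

369.3 m

the ridge station: 5066 ft = 1544.117 m.
the coastal station: 0.73 SM = 1174.821 m.
Spread: 1544.117 − 1174.821 = 369.3 m.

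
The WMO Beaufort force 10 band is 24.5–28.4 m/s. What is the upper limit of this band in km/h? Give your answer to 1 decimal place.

102.2 km/h

24.5–28.4 m/s × 3.6 = 88.2–102.2 km/h.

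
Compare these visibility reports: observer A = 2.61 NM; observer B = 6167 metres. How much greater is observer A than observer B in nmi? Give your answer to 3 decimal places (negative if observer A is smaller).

observer B: 6167 m = 3.32991 nmi.
Difference: 2.61000 − 3.32991 = -0.720 nmi.

-0.720 nmi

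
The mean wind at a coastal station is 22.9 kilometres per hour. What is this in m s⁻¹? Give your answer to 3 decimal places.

1 km/h = 0.277778 m/s, so 22.9 × 0.277778 = 6.361 m/s.

6.361 m/s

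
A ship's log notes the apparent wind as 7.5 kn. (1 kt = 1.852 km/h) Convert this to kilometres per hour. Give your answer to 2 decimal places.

1 kt = 1.852 km/h, so 7.5 × 1.852 = 13.89 km/h.

13.89 km/h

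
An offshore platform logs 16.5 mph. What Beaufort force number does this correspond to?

16.5 mph = 7.4 m/s, which is Beaufort 4 (moderate breeze, 5.5–7.9 m/s).

Beaufort force 4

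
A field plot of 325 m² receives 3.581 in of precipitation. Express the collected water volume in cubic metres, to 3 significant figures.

29.6 cubic metres

Depth: 3.581 in × 25.4 = 90.9574 mm.
1 mm over 1 m² is 1 L, so volume = 90.9574 × 325 = 29561.155 L = 29.6 m³.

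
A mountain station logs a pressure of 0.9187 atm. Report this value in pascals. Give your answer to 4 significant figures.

1 atm = 101325 Pa, so 0.9187 × 101325 = 93090 Pa.

93090 Pa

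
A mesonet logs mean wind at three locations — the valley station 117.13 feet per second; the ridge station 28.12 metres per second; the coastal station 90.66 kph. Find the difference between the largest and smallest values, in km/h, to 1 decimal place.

the valley station: 117.13 ft/s = 128.524 km/h.
the ridge station: 28.12 m/s = 101.232 km/h.
Spread: 128.524 − 90.660 = 37.9 km/h.

37.9 km/h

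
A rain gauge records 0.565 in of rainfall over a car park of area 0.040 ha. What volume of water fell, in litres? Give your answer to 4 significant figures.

5740 litres

Depth: 0.565 in × 25.4 = 14.351 mm.
Area: 0.040 ha = 400 m².
1 mm over 1 m² is 1 L, so volume = 14.351 × 400 = 5740.4 L ≈ 5740 L.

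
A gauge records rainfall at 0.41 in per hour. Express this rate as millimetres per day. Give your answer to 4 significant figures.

249.9 mm/day

0.41 in/hour × 25.4 mm/in × 24 hour/day = 249.9 mm/day.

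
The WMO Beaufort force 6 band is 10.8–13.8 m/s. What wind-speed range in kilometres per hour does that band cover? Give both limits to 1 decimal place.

10.8–13.8 m/s × 3.6 = 38.9–49.7 km/h.

38.9 to 49.7 km/h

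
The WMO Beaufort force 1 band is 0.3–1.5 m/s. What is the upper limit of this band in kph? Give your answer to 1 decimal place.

5.4 km/h

0.3–1.5 m/s × 3.6 = 1.1–5.4 km/h.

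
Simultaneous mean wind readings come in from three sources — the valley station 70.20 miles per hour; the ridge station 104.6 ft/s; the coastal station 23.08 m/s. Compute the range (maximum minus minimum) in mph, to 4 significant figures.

the ridge station: 104.6 ft/s = 71.3182 mph.
the coastal station: 23.08 m/s = 51.6285 mph.
Spread: 71.3182 − 51.6285 = 19.69 mph.

19.69 mph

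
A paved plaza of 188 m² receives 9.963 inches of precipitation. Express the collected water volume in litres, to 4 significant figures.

Depth: 9.963 in × 25.4 = 253.0602 mm.
1 mm over 1 m² is 1 L, so volume = 253.0602 × 188 = 47575.318 L ≈ 47580 L.

47580 litres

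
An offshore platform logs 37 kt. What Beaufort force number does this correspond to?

37 kt lies in the Beaufort 8 band (gale, 34–40 kt).

Beaufort force 8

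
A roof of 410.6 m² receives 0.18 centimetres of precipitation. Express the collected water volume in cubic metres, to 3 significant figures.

Depth: 0.18 cm × 10 = 1.8 mm.
1 mm over 1 m² is 1 L, so volume = 1.8 × 410.6 = 739.08 L = 0.739 m³.

0.739 cubic metres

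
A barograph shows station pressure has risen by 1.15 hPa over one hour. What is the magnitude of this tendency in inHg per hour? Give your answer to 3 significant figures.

0.0340 inHg per hour

1.15 hPa / 1 h × 0.02953 inHg/hPa = 0.0340 inHg/h.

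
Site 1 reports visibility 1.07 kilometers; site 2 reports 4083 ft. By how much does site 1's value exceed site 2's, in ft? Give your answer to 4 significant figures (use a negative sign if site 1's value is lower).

site 1: 1.07 km = 3510.499 ft.
Difference: 3510.499 − 4083.000 = -572.5 ft.

-572.5 ft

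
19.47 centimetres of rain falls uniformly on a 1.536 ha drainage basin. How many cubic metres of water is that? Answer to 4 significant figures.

Depth: 19.47 cm × 10 = 194.7 mm.
Area: 1.536 ha = 15360 m².
1 mm over 1 m² is 1 L, so volume = 194.7 × 15360 = 2990592 L = 2991 m³.

2991 cubic metres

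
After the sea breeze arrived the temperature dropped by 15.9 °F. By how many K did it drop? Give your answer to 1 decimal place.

A change of 1 °C equals a change of 1.8 °F: ΔK = 15.9 × 0.5556 = 8.8 K.

8.8 K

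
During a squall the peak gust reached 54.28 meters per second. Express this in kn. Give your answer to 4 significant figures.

1 m/s = 1.94384 kt, so 54.28 × 1.94384 = 105.5 kt.

105.5 kt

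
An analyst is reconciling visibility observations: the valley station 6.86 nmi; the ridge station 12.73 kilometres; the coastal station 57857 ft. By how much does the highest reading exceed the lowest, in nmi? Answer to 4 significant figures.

2.662 nmi

the ridge station: 12.73 km = 6.87365 nmi.
the coastal station: 57857 ft = 9.52204 nmi.
Spread: 9.52204 − 6.86000 = 2.662 nmi.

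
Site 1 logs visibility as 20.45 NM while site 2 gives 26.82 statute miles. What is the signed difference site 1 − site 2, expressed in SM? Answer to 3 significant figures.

-3.29 SM

site 1: 20.45 nmi = 23.5334 SM.
Difference: 23.5334 − 26.8200 = -3.29 SM.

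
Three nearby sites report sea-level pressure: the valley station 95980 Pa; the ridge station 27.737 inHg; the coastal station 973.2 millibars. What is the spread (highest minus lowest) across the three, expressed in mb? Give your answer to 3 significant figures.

the valley station: 95980 Pa = 959.800 mb.
the ridge station: 27.737 inHg = 939.283 mb.
Spread: 973.200 − 939.283 = 33.9 mb.

33.9 mb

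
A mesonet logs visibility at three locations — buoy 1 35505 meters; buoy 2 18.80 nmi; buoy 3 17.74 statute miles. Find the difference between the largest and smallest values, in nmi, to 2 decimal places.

buoy 1: 35505 m = 19.1712 nmi.
buoy 3: 17.74 SM = 15.4156 nmi.
Spread: 19.1712 − 15.4156 = 3.76 nmi.

3.76 nmi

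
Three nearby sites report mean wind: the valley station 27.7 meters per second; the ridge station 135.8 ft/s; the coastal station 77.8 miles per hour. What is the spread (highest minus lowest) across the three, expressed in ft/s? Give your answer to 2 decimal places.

44.92 ft/s

the valley station: 27.7 m/s = 90.8793 ft/s.
the coastal station: 77.8 mph = 114.1067 ft/s.
Spread: 135.8000 − 90.8793 = 44.92 ft/s.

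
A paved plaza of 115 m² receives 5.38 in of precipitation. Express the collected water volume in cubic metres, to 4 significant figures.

Depth: 5.38 in × 25.4 = 136.652 mm.
1 mm over 1 m² is 1 L, so volume = 136.652 × 115 = 15714.98 L = 15.71 m³.

15.71 cubic metres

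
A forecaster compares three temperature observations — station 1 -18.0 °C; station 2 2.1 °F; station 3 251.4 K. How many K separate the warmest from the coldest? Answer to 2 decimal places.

5.14 K

station 2: 2.1 °F = -16.611 °C.
station 3: 251.4 K = -21.750 °C.
Spread: (-16.611) − (-21.750) = 5.139 °C.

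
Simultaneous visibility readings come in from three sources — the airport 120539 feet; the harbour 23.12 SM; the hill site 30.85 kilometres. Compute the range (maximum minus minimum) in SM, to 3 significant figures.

the airport: 120539 ft = 22.8294 SM.
the hill site: 30.85 km = 19.1693 SM.
Spread: 23.1200 − 19.1693 = 3.95 SM.

3.95 SM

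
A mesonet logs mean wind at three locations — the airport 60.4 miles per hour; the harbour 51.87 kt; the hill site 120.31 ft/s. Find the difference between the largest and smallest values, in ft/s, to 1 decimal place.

the airport: 60.4 mph = 88.587 ft/s.
the harbour: 51.87 kt = 87.547 ft/s.
Spread: 120.310 − 87.547 = 32.8 ft/s.

32.8 ft/s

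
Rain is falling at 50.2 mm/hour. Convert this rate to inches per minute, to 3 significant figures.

50.2 mm/hour × 0.0393701 in/mm × 0.0166667 hour/minute = 0.0329 in/minute.

0.0329 in/minute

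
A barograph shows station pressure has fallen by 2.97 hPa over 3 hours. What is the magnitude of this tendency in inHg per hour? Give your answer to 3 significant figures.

0.0292 inHg per hour

2.97 hPa / 3 h × 0.02953 inHg/hPa = 0.0292 inHg/h.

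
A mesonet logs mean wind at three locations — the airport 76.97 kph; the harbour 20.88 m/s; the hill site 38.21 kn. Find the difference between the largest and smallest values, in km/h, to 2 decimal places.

the harbour: 20.88 m/s = 75.1680 km/h.
the hill site: 38.21 kt = 70.7649 km/h.
Spread: 76.9700 − 70.7649 = 6.21 km/h.

6.21 km/h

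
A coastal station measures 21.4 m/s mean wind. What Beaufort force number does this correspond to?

21.4 m/s lies in the Beaufort 9 band (strong gale, 20.8–24.4 m/s).

Beaufort force 9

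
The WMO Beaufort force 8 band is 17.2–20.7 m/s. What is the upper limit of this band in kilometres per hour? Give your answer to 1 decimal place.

17.2–20.7 m/s × 3.6 = 61.9–74.5 km/h.

74.5 km/h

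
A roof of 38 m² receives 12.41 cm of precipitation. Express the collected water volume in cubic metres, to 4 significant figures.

Depth: 12.41 cm × 10 = 124.1 mm.
1 mm over 1 m² is 1 L, so volume = 124.1 × 38 = 4715.8 L = 4.716 m³.

4.716 cubic metres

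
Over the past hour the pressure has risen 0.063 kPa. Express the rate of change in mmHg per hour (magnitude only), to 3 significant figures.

0.063 kPa / 1 h × 7.50062 mmHg/kPa = 0.473 mmHg/h.

0.473 mmHg per hour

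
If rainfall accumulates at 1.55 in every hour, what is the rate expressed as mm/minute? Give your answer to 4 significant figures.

1.55 in/hour × 25.4 mm/in × 0.0166667 hour/minute = 0.6562 mm/minute.

0.6562 mm/minute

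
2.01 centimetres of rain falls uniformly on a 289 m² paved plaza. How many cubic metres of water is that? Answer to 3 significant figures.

5.81 cubic metres

Depth: 2.01 cm × 10 = 20.1 mm.
1 mm over 1 m² is 1 L, so volume = 20.1 × 289 = 5808.9 L = 5.81 m³.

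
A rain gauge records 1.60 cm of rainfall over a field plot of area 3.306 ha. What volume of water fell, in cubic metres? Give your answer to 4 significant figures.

529.0 cubic metres

Depth: 1.60 cm × 10 = 16 mm.
Area: 3.306 ha = 33060 m².
1 mm over 1 m² is 1 L, so volume = 16 × 33060 = 528960 L = 529.0 m³.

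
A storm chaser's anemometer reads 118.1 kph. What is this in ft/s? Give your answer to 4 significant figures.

107.6 ft/s

1 km/h = 0.911344 ft/s, so 118.1 × 0.911344 = 107.6 ft/s.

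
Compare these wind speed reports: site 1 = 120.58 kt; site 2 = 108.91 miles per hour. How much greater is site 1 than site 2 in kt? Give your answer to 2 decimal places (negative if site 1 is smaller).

site 2: 108.91 mph = 94.6402 kt.
Difference: 120.5800 − 94.6402 = 25.94 kt.

25.94 kt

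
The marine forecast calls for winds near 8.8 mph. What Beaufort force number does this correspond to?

8.8 mph = 3.9 m/s, which is Beaufort 3 (gentle breeze, 3.4–5.4 m/s).

Beaufort force 3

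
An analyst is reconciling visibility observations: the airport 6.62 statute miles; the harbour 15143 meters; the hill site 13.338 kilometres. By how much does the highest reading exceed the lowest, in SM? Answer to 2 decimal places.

the harbour: 15143 m = 9.4094 SM.
the hill site: 13.338 km = 8.2878 SM.
Spread: 9.4094 − 6.6200 = 2.79 SM.

2.79 SM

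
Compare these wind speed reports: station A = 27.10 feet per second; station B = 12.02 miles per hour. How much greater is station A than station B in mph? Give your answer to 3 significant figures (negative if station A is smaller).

6.46 mph

station A: 27.10 ft/s = 18.4773 mph.
Difference: 18.4773 − 12.0200 = 6.46 mph.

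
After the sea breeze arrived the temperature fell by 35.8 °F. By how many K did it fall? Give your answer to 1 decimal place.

Converting a difference, only the 9/5 scale factor applies: ΔK = 35.8 × 0.5556 = 19.9 K.

19.9 K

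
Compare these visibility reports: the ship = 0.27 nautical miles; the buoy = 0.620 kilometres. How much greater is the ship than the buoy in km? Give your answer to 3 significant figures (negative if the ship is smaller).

-0.120 km

the ship: 0.27 nmi = 0.50004 km.
Difference: 0.50004 − 0.62000 = -0.120 km.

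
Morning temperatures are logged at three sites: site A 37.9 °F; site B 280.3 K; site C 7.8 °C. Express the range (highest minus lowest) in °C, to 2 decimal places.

4.52 °C

site A: 37.9 °F = 3.278 °C.
site B: 280.3 K = 7.150 °C.
Spread: 7.800 − 3.278 = 4.522 °C.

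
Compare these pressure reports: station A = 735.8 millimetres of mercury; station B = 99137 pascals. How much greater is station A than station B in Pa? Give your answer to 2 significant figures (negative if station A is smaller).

-1000 Pa

station A: 735.8 mmHg = 98098.61 Pa.
Difference: 98098.61 − 99137.00 = -1000 Pa.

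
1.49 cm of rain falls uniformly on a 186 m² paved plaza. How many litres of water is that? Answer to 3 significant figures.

Depth: 1.49 cm × 10 = 14.9 mm.
1 mm over 1 m² is 1 L, so volume = 14.9 × 186 = 2771.4 L ≈ 2770 L.

2770 litres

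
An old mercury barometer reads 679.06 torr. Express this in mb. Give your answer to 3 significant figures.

1 mmHg = 1.33322 mb, so 679.06 × 1.33322 = 905 mb.

905 mb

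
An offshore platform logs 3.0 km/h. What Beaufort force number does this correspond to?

3.0 km/h = 0.8 m/s, which is Beaufort 1 (light air, 0.3–1.5 m/s).

Beaufort force 1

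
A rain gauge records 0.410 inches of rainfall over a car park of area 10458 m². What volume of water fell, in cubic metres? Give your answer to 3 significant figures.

Depth: 0.410 in × 25.4 = 10.414 mm.
1 mm over 1 m² is 1 L, so volume = 10.414 × 10458 = 108909.61 L = 109 m³.

109 cubic metres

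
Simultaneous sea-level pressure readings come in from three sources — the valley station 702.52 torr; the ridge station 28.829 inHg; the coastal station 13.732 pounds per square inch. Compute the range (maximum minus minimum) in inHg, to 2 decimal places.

the valley station: 702.52 mmHg = 27.6583 inHg.
the coastal station: 13.732 psi = 27.9586 inHg.
Spread: 28.8290 − 27.6583 = 1.17 inHg.

1.17 inHg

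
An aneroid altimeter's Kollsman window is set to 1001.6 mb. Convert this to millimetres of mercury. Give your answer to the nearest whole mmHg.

751 mmHg

1 mb = 0.750062 mmHg, so 1001.6 × 0.750062 = 751 mmHg.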